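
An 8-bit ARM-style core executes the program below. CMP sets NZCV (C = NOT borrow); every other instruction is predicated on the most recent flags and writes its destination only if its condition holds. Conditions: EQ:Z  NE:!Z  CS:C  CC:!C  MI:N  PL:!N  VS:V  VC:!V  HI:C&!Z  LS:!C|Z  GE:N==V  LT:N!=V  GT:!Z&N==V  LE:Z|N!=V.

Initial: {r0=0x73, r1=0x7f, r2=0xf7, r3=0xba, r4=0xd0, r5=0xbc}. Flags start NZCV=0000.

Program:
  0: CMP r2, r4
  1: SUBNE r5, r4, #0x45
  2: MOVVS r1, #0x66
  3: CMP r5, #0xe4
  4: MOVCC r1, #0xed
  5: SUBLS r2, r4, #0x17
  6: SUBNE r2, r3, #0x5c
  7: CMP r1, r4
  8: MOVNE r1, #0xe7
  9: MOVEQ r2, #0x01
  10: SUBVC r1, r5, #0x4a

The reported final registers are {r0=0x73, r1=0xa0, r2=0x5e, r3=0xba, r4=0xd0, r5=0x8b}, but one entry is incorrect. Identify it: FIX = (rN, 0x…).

FIX = (r1, 0x41)

[0] flags=0010 → (cmp)
[1] flags=0010 NE?T → r5=0x8b
[2] flags=0010 VS?F → skip
[3] flags=1000 → (cmp)
[4] flags=1000 CC?T → r1=0xed
[5] flags=1000 LS?T → r2=0xb9
[6] flags=1000 NE?T → r2=0x5e
[7] flags=0010 → (cmp)
[8] flags=0010 NE?T → r1=0xe7
[9] flags=0010 EQ?F → skip
[10] flags=0010 VC?T → r1=0x41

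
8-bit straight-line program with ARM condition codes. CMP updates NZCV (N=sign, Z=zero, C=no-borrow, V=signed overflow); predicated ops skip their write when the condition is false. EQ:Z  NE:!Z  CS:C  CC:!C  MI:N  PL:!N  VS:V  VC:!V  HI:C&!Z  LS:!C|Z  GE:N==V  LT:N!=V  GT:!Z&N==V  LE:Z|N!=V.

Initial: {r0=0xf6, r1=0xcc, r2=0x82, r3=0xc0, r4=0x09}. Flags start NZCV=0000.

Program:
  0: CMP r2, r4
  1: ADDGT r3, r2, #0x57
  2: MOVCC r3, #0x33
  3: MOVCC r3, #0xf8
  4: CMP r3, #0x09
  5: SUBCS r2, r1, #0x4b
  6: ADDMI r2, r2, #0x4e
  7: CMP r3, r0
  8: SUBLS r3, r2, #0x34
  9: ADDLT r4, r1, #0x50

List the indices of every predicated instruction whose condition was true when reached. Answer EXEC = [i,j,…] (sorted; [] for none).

EXEC = [5,6,8,9]

0: ✓ CMP  NZCV=0011
1: · ADDGT
2: · MOVCC
3: · MOVCC
4: ✓ CMP  NZCV=1010
5: ✓ SUBCS  r2←0x81
6: ✓ ADDMI  r2←0xcf
7: ✓ CMP  NZCV=1000
8: ✓ SUBLS  r3←0x9b
9: ✓ ADDLT  r4←0x1c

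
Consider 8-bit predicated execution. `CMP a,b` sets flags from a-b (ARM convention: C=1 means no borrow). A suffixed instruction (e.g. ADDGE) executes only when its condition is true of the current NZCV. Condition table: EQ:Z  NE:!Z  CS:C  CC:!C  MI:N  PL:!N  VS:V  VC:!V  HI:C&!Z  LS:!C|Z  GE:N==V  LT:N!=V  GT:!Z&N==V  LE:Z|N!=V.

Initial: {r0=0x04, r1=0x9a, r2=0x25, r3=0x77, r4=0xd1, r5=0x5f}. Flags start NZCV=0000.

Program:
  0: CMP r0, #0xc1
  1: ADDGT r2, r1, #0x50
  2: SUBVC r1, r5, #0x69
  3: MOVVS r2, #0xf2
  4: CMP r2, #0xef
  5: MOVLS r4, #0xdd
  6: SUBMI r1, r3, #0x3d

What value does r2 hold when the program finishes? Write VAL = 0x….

0: ✓ CMP  NZCV=0000
1: ✓ ADDGT  r2←0xea
2: ✓ SUBVC  r1←0xf6
3: · MOVVS
4: ✓ CMP  NZCV=1000
5: ✓ MOVLS  r4←0xdd
6: ✓ SUBMI  r1←0x3a

VAL = 0xea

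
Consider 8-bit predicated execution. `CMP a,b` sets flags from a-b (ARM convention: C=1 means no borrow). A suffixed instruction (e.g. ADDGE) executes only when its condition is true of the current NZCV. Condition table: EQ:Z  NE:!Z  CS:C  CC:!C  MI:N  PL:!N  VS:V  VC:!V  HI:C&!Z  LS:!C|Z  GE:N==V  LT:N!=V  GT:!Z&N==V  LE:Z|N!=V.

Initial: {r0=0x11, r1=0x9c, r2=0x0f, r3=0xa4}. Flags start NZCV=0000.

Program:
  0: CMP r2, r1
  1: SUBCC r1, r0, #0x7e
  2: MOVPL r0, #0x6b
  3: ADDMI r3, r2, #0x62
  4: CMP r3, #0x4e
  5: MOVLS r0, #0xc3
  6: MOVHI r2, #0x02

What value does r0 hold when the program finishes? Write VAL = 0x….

[0] flags=0000 → (cmp)
[1] flags=0000 CC?T → r1=0x93
[2] flags=0000 PL?T → r0=0x6b
[3] flags=0000 MI?F → skip
[4] flags=0011 → (cmp)
[5] flags=0011 LS?F → skip
[6] flags=0011 HI?T → r2=0x02

VAL = 0x6b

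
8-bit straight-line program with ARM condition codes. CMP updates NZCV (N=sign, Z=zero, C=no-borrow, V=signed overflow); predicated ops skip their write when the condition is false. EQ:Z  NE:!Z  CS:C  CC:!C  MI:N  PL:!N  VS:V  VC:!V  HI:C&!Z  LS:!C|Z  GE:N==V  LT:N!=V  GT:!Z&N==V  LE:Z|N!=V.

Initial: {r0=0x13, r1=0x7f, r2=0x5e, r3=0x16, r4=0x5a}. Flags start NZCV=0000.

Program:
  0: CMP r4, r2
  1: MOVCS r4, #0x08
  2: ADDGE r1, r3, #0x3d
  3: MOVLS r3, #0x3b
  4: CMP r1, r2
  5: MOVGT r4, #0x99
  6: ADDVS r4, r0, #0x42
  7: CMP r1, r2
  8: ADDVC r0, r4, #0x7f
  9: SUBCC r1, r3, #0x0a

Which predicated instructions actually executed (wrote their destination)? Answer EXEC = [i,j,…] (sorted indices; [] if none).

EXEC = [3,5,8]

0: ✓ CMP  NZCV=1000
1: · MOVCS
2: · ADDGE
3: ✓ MOVLS  r3←0x3b
4: ✓ CMP  NZCV=0010
5: ✓ MOVGT  r4←0x99
6: · ADDVS
7: ✓ CMP  NZCV=0010
8: ✓ ADDVC  r0←0x18
9: · SUBCC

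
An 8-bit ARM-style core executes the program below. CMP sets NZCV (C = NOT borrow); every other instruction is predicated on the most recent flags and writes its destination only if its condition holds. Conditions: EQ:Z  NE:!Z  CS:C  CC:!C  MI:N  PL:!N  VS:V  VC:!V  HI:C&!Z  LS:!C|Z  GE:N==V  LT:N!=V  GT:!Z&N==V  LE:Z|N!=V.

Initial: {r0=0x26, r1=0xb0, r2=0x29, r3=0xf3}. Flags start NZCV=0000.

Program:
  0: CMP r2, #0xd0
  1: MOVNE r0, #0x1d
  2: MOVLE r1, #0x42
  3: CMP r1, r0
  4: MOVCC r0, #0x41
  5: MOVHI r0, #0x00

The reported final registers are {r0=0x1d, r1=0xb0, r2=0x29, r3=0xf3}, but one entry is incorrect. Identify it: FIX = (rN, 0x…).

FIX = (r0, 0x00)

[0] flags=0000 → (cmp)
[1] flags=0000 NE?T → r0=0x1d
[2] flags=0000 LE?F → skip
[3] flags=1010 → (cmp)
[4] flags=1010 CC?F → skip
[5] flags=1010 HI?T → r0=0x00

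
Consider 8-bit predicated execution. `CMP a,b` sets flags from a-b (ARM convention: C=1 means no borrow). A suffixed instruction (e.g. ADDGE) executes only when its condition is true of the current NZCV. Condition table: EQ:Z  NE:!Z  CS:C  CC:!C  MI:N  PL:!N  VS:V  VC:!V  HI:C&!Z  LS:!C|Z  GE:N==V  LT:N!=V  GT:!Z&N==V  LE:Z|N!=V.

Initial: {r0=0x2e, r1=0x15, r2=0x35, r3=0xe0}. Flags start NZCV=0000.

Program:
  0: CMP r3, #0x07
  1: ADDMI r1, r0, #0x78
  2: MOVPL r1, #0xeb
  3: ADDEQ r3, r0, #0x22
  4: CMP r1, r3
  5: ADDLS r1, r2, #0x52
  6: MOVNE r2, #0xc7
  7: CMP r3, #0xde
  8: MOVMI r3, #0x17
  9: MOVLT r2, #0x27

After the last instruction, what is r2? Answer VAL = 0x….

[0] flags=1010 → (cmp)
[1] flags=1010 MI?T → r1=0xa6
[2] flags=1010 PL?F → skip
[3] flags=1010 EQ?F → skip
[4] flags=1000 → (cmp)
[5] flags=1000 LS?T → r1=0x87
[6] flags=1000 NE?T → r2=0xc7
[7] flags=0010 → (cmp)
[8] flags=0010 MI?F → skip
[9] flags=0010 LT?F → skip

VAL = 0xc7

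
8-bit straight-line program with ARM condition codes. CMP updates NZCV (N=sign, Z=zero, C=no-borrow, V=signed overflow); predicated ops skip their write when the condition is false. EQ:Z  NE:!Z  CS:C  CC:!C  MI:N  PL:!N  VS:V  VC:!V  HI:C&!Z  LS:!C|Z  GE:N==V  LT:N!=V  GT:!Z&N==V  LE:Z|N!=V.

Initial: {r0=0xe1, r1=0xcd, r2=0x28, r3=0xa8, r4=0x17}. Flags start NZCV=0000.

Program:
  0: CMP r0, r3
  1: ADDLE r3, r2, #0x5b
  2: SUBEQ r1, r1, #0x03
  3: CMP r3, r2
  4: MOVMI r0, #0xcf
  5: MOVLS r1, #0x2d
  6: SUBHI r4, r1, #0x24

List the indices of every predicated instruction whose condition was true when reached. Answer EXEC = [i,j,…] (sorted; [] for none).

EXEC = [4,6]

[0] flags=0010 → (cmp)
[1] flags=0010 LE?F → skip
[2] flags=0010 EQ?F → skip
[3] flags=1010 → (cmp)
[4] flags=1010 MI?T → r0=0xcf
[5] flags=1010 LS?F → skip
[6] flags=1010 HI?T → r4=0xa9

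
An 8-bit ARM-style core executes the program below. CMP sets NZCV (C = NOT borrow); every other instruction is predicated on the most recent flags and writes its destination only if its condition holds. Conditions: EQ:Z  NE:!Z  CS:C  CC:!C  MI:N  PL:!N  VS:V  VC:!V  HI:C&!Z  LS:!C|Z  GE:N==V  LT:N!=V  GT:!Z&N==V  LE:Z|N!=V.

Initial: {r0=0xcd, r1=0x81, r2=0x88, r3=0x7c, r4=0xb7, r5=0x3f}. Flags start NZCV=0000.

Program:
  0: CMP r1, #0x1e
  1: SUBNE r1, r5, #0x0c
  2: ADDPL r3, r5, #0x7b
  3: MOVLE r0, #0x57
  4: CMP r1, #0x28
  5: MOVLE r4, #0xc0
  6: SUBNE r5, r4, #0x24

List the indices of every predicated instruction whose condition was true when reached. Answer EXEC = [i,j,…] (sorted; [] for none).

EXEC = [1,2,3,6]

0: ✓ CMP  NZCV=0011
1: ✓ SUBNE  r1←0x33
2: ✓ ADDPL  r3←0xba
3: ✓ MOVLE  r0←0x57
4: ✓ CMP  NZCV=0010
5: · MOVLE
6: ✓ SUBNE  r5←0x93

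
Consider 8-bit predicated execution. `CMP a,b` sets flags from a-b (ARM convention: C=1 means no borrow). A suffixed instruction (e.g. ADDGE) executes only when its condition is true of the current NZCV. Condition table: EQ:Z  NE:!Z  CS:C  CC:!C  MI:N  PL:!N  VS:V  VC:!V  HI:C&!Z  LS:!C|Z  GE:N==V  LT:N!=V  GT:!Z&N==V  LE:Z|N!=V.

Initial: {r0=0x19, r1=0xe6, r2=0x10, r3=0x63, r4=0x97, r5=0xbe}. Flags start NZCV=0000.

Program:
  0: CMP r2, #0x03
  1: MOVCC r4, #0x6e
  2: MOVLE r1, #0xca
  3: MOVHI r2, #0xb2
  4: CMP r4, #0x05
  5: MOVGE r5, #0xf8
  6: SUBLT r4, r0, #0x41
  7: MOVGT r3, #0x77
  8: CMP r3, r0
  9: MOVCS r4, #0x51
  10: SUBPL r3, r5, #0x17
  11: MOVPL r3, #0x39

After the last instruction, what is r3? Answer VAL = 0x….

0: ✓ CMP  NZCV=0010
1: · MOVCC
2: · MOVLE
3: ✓ MOVHI  r2←0xb2
4: ✓ CMP  NZCV=1010
5: · MOVGE
6: ✓ SUBLT  r4←0xd8
7: · MOVGT
8: ✓ CMP  NZCV=0010
9: ✓ MOVCS  r4←0x51
10: ✓ SUBPL  r3←0xa7
11: ✓ MOVPL  r3←0x39

VAL = 0x39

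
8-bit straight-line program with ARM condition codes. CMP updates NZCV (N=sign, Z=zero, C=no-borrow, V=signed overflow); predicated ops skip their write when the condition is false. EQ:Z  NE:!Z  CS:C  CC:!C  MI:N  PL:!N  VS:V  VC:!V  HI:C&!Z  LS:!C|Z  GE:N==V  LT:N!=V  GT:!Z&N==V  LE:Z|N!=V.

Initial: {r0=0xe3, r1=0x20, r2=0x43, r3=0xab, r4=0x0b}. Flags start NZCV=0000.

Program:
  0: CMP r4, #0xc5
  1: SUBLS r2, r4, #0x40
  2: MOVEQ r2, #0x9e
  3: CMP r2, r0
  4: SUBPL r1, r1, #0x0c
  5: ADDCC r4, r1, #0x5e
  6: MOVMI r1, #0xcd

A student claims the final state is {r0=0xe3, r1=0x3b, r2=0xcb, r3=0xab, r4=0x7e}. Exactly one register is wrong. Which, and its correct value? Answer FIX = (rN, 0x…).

0: ✓ CMP  NZCV=0000
1: ✓ SUBLS  r2←0xcb
2: · MOVEQ
3: ✓ CMP  NZCV=1000
4: · SUBPL
5: ✓ ADDCC  r4←0x7e
6: ✓ MOVMI  r1←0xcd

FIX = (r1, 0xcd)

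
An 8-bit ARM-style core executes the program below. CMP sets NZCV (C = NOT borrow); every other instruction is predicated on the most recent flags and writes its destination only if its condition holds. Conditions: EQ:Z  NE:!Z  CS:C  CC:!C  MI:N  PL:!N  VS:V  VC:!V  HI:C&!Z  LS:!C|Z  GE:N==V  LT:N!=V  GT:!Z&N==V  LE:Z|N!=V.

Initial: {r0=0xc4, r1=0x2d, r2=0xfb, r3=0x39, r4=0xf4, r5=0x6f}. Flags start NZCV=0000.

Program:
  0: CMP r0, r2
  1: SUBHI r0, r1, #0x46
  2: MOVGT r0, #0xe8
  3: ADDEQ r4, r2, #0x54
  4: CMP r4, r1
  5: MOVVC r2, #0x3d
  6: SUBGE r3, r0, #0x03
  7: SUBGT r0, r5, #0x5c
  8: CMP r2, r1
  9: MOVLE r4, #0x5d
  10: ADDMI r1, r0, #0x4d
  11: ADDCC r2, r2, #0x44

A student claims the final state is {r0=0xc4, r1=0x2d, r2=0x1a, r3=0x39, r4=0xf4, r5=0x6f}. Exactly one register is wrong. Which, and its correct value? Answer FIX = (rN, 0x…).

0: ✓ CMP  NZCV=1000
1: · SUBHI
2: · MOVGT
3: · ADDEQ
4: ✓ CMP  NZCV=1010
5: ✓ MOVVC  r2←0x3d
6: · SUBGE
7: · SUBGT
8: ✓ CMP  NZCV=0010
9: · MOVLE
10: · ADDMI
11: · ADDCC

FIX = (r2, 0x3d)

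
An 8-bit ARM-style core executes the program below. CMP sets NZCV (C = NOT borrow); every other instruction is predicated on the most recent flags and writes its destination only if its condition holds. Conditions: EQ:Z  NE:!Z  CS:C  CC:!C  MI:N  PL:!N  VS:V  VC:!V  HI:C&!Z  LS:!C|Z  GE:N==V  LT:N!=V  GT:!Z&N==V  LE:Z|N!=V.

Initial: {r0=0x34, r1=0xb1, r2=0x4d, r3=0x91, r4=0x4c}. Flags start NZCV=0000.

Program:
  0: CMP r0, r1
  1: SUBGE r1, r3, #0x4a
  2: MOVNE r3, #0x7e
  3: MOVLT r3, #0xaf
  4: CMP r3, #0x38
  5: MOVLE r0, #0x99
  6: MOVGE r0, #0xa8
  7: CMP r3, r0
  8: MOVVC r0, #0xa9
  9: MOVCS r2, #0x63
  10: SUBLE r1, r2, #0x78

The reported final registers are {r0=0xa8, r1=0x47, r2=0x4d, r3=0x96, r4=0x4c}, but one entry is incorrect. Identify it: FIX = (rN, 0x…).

FIX = (r3, 0x7e)

[0] flags=1001 → (cmp)
[1] flags=1001 GE?T → r1=0x47
[2] flags=1001 NE?T → r3=0x7e
[3] flags=1001 LT?F → skip
[4] flags=0010 → (cmp)
[5] flags=0010 LE?F → skip
[6] flags=0010 GE?T → r0=0xa8
[7] flags=1001 → (cmp)
[8] flags=1001 VC?F → skip
[9] flags=1001 CS?F → skip
[10] flags=1001 LE?F → skip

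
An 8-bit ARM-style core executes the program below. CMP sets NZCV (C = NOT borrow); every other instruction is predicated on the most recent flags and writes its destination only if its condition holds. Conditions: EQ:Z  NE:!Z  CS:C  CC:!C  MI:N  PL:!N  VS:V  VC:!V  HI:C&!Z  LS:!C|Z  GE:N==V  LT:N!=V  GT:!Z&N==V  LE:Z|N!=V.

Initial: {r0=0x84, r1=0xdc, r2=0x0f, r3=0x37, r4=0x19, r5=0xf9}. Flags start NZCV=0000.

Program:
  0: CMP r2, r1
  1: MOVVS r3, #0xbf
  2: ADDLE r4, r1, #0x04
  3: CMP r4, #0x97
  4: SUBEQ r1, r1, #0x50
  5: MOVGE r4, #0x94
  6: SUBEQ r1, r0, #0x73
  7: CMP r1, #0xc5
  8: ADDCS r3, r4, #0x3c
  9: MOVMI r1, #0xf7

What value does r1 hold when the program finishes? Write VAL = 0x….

VAL = 0xdc

0: ✓ CMP  NZCV=0000
1: · MOVVS
2: · ADDLE
3: ✓ CMP  NZCV=1001
4: · SUBEQ
5: ✓ MOVGE  r4←0x94
6: · SUBEQ
7: ✓ CMP  NZCV=0010
8: ✓ ADDCS  r3←0xd0
9: · MOVMI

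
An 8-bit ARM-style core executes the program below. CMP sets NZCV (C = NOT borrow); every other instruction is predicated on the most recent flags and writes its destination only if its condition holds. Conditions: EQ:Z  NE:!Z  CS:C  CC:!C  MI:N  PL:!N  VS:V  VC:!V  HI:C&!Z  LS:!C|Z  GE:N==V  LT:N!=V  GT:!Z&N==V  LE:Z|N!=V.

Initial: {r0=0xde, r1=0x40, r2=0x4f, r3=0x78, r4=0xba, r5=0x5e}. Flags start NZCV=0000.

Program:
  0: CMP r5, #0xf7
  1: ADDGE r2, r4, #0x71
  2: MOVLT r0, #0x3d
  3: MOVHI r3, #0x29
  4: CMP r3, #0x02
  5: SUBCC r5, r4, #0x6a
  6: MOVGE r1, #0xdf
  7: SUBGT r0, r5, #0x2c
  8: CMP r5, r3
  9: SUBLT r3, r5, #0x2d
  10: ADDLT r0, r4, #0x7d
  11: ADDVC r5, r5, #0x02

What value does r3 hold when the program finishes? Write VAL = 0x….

[0] flags=0000 → (cmp)
[1] flags=0000 GE?T → r2=0x2b
[2] flags=0000 LT?F → skip
[3] flags=0000 HI?F → skip
[4] flags=0010 → (cmp)
[5] flags=0010 CC?F → skip
[6] flags=0010 GE?T → r1=0xdf
[7] flags=0010 GT?T → r0=0x32
[8] flags=1000 → (cmp)
[9] flags=1000 LT?T → r3=0x31
[10] flags=1000 LT?T → r0=0x37
[11] flags=1000 VC?T → r5=0x60

VAL = 0x31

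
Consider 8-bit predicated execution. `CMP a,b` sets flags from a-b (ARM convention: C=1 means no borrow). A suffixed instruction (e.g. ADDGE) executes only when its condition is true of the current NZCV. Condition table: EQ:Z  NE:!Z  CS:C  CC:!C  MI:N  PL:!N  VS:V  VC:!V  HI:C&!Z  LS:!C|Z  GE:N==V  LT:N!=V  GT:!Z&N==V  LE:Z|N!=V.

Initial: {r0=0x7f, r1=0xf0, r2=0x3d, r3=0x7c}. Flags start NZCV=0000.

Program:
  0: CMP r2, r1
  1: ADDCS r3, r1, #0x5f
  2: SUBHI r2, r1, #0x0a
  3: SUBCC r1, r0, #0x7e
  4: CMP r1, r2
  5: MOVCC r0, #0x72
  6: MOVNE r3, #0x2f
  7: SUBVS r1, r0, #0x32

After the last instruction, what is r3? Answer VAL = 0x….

VAL = 0x2f

0: ✓ CMP  NZCV=0000
1: · ADDCS
2: · SUBHI
3: ✓ SUBCC  r1←0x01
4: ✓ CMP  NZCV=1000
5: ✓ MOVCC  r0←0x72
6: ✓ MOVNE  r3←0x2f
7: · SUBVS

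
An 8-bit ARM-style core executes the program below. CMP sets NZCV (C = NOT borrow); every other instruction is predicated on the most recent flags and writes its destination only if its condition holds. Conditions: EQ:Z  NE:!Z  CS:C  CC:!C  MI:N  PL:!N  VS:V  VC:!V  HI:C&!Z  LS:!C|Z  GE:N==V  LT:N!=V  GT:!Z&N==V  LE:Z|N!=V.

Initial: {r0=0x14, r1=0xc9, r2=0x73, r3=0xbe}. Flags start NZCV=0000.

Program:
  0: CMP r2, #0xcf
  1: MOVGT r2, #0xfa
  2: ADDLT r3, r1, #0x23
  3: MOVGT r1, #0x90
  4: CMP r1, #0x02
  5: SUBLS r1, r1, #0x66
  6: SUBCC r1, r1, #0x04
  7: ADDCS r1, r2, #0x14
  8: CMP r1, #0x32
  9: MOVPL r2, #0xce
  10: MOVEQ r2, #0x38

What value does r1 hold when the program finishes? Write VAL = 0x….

[0] flags=1001 → (cmp)
[1] flags=1001 GT?T → r2=0xfa
[2] flags=1001 LT?F → skip
[3] flags=1001 GT?T → r1=0x90
[4] flags=1010 → (cmp)
[5] flags=1010 LS?F → skip
[6] flags=1010 CC?F → skip
[7] flags=1010 CS?T → r1=0x0e
[8] flags=1000 → (cmp)
[9] flags=1000 PL?F → skip
[10] flags=1000 EQ?F → skip

VAL = 0x0e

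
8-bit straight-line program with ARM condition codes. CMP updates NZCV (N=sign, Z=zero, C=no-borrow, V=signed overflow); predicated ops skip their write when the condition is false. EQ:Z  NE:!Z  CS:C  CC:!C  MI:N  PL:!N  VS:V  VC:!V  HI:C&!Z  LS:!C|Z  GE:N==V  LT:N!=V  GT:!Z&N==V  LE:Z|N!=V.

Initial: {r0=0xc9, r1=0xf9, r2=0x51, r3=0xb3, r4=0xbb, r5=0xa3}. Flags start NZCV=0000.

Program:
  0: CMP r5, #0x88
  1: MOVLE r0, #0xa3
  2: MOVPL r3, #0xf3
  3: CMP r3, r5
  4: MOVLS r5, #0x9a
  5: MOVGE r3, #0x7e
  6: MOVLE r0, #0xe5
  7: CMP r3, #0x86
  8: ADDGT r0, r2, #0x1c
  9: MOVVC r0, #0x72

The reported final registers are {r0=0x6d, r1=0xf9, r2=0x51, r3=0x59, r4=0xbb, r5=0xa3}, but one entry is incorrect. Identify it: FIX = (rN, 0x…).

FIX = (r3, 0x7e)

[0] flags=0010 → (cmp)
[1] flags=0010 LE?F → skip
[2] flags=0010 PL?T → r3=0xf3
[3] flags=0010 → (cmp)
[4] flags=0010 LS?F → skip
[5] flags=0010 GE?T → r3=0x7e
[6] flags=0010 LE?F → skip
[7] flags=1001 → (cmp)
[8] flags=1001 GT?T → r0=0x6d
[9] flags=1001 VC?F → skip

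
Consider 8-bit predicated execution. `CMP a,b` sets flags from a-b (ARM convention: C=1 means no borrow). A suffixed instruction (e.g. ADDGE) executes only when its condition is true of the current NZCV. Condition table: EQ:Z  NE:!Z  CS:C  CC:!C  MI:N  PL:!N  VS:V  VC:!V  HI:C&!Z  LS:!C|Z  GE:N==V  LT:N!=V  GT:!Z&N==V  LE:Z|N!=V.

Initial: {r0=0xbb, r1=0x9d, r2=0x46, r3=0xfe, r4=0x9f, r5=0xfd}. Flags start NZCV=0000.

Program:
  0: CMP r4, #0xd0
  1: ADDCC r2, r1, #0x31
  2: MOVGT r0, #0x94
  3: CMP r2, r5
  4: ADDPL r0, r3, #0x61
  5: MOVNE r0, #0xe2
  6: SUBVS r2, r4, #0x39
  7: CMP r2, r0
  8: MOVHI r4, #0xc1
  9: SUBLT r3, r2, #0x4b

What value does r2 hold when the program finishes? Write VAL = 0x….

VAL = 0xce

[0] flags=1000 → (cmp)
[1] flags=1000 CC?T → r2=0xce
[2] flags=1000 GT?F → skip
[3] flags=1000 → (cmp)
[4] flags=1000 PL?F → skip
[5] flags=1000 NE?T → r0=0xe2
[6] flags=1000 VS?F → skip
[7] flags=1000 → (cmp)
[8] flags=1000 HI?F → skip
[9] flags=1000 LT?T → r3=0x83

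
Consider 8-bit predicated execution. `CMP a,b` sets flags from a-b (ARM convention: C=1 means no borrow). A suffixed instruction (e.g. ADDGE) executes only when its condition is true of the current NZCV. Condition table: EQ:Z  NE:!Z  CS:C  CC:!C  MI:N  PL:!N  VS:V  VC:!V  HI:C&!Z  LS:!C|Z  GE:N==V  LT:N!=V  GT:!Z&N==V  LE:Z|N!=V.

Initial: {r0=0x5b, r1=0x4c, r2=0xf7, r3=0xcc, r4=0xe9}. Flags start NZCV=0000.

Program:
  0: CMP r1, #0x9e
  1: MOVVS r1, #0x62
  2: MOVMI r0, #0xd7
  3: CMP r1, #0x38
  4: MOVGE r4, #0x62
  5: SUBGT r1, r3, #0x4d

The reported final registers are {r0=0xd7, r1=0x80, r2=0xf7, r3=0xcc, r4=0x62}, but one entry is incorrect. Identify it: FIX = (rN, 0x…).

FIX = (r1, 0x7f)

0: ✓ CMP  NZCV=1001
1: ✓ MOVVS  r1←0x62
2: ✓ MOVMI  r0←0xd7
3: ✓ CMP  NZCV=0010
4: ✓ MOVGE  r4←0x62
5: ✓ SUBGT  r1←0x7f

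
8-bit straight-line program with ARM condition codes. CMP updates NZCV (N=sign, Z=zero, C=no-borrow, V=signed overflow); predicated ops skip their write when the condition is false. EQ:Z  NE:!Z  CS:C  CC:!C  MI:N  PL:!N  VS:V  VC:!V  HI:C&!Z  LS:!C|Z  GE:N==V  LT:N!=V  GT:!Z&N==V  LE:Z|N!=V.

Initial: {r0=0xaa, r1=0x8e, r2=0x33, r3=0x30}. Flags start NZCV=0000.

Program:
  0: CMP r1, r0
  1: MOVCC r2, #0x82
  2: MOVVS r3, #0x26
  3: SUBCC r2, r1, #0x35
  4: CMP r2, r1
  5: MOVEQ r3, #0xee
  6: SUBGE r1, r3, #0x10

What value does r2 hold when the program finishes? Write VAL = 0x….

VAL = 0x59

0: ✓ CMP  NZCV=1000
1: ✓ MOVCC  r2←0x82
2: · MOVVS
3: ✓ SUBCC  r2←0x59
4: ✓ CMP  NZCV=1001
5: · MOVEQ
6: ✓ SUBGE  r1←0x20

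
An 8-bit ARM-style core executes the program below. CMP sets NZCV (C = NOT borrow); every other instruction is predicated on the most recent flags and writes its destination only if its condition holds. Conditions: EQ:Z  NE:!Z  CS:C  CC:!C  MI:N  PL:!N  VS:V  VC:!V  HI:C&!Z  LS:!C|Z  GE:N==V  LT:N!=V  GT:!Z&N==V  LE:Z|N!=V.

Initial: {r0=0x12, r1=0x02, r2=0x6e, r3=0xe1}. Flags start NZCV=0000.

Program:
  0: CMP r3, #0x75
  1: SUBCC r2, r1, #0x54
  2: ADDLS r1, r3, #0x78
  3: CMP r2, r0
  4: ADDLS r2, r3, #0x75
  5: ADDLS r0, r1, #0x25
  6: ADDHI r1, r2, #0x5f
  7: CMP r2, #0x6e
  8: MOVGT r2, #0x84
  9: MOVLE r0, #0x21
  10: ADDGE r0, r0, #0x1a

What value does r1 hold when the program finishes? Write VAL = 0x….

VAL = 0xcd

[0] flags=0011 → (cmp)
[1] flags=0011 CC?F → skip
[2] flags=0011 LS?F → skip
[3] flags=0010 → (cmp)
[4] flags=0010 LS?F → skip
[5] flags=0010 LS?F → skip
[6] flags=0010 HI?T → r1=0xcd
[7] flags=0110 → (cmp)
[8] flags=0110 GT?F → skip
[9] flags=0110 LE?T → r0=0x21
[10] flags=0110 GE?T → r0=0x3b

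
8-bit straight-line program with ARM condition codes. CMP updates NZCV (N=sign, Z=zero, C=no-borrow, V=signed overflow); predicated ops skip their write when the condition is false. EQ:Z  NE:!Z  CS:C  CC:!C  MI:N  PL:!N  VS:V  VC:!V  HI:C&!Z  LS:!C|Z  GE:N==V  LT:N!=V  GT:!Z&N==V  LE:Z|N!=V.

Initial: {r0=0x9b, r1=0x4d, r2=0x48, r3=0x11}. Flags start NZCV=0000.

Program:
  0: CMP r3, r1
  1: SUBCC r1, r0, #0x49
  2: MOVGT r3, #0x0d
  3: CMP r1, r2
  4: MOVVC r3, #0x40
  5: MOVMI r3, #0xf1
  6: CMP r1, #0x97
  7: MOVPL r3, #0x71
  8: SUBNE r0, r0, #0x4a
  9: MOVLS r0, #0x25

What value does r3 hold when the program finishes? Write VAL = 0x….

0: ✓ CMP  NZCV=1000
1: ✓ SUBCC  r1←0x52
2: · MOVGT
3: ✓ CMP  NZCV=0010
4: ✓ MOVVC  r3←0x40
5: · MOVMI
6: ✓ CMP  NZCV=1001
7: · MOVPL
8: ✓ SUBNE  r0←0x51
9: ✓ MOVLS  r0←0x25

VAL = 0x40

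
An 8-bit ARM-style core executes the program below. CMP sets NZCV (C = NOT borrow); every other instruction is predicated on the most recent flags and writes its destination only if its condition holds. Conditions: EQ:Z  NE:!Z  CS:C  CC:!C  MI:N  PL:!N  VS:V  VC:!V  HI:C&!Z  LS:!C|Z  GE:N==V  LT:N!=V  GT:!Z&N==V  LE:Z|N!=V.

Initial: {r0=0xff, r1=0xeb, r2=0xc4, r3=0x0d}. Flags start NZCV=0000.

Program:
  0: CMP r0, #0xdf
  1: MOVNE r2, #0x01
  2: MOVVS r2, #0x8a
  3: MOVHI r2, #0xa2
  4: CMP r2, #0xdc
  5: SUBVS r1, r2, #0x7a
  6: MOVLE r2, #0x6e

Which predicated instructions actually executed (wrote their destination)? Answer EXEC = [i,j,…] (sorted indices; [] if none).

EXEC = [1,3,6]

0: ✓ CMP  NZCV=0010
1: ✓ MOVNE  r2←0x01
2: · MOVVS
3: ✓ MOVHI  r2←0xa2
4: ✓ CMP  NZCV=1000
5: · SUBVS
6: ✓ MOVLE  r2←0x6e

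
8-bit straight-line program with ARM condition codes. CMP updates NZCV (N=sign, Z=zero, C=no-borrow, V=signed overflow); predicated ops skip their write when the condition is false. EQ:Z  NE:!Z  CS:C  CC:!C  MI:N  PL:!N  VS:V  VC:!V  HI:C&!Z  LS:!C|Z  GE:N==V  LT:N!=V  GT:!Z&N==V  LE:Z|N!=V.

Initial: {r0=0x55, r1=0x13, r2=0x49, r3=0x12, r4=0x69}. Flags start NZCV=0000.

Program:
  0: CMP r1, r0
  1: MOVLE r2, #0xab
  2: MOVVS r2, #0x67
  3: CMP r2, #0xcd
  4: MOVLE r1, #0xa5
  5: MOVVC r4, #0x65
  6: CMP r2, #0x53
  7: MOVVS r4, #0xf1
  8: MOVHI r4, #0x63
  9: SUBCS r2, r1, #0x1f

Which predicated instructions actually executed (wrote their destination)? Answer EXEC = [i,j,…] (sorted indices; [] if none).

EXEC = [1,4,5,7,8,9]

[0] flags=1000 → (cmp)
[1] flags=1000 LE?T → r2=0xab
[2] flags=1000 VS?F → skip
[3] flags=1000 → (cmp)
[4] flags=1000 LE?T → r1=0xa5
[5] flags=1000 VC?T → r4=0x65
[6] flags=0011 → (cmp)
[7] flags=0011 VS?T → r4=0xf1
[8] flags=0011 HI?T → r4=0x63
[9] flags=0011 CS?T → r2=0x86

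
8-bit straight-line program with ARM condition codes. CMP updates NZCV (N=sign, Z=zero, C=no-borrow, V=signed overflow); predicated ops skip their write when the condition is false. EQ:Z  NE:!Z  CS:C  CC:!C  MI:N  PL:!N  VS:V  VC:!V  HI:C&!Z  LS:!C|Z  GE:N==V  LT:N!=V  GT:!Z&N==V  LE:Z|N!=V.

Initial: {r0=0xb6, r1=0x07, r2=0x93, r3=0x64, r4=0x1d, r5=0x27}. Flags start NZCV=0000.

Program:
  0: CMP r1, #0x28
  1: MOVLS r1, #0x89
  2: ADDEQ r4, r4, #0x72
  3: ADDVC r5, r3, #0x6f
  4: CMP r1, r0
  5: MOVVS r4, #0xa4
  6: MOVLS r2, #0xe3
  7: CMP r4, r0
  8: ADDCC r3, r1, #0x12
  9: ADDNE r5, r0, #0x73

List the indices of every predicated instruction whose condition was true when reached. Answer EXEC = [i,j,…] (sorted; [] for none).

EXEC = [1,3,6,8,9]

[0] flags=1000 → (cmp)
[1] flags=1000 LS?T → r1=0x89
[2] flags=1000 EQ?F → skip
[3] flags=1000 VC?T → r5=0xd3
[4] flags=1000 → (cmp)
[5] flags=1000 VS?F → skip
[6] flags=1000 LS?T → r2=0xe3
[7] flags=0000 → (cmp)
[8] flags=0000 CC?T → r3=0x9b
[9] flags=0000 NE?T → r5=0x29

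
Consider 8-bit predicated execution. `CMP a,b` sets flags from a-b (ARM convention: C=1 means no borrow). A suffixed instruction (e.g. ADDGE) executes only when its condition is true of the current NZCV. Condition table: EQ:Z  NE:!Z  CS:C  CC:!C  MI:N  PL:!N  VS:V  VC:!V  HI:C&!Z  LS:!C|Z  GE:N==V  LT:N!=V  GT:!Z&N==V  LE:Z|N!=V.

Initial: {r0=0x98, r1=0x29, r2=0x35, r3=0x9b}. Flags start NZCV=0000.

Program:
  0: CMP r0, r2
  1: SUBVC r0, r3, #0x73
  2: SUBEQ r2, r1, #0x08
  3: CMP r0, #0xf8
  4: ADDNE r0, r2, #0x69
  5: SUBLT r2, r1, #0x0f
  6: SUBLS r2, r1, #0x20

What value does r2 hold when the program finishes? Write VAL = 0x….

VAL = 0x09

[0] flags=0011 → (cmp)
[1] flags=0011 VC?F → skip
[2] flags=0011 EQ?F → skip
[3] flags=1000 → (cmp)
[4] flags=1000 NE?T → r0=0x9e
[5] flags=1000 LT?T → r2=0x1a
[6] flags=1000 LS?T → r2=0x09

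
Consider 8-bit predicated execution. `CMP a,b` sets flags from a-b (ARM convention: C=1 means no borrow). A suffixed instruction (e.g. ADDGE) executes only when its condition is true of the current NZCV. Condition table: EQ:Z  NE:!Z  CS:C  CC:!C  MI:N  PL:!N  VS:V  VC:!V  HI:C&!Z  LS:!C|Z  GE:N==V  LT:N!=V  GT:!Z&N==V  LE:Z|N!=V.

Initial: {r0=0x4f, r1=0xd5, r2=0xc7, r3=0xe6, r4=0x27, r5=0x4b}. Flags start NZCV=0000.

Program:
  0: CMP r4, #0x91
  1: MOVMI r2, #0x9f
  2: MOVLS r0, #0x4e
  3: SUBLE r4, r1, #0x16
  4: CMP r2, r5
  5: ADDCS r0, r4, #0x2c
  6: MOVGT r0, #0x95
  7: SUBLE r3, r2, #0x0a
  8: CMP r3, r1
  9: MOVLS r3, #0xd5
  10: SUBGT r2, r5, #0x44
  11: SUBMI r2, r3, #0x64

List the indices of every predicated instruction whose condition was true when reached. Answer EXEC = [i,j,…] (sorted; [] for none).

[0] flags=1001 → (cmp)
[1] flags=1001 MI?T → r2=0x9f
[2] flags=1001 LS?T → r0=0x4e
[3] flags=1001 LE?F → skip
[4] flags=0011 → (cmp)
[5] flags=0011 CS?T → r0=0x53
[6] flags=0011 GT?F → skip
[7] flags=0011 LE?T → r3=0x95
[8] flags=1000 → (cmp)
[9] flags=1000 LS?T → r3=0xd5
[10] flags=1000 GT?F → skip
[11] flags=1000 MI?T → r2=0x71

EXEC = [1,2,5,7,9,11]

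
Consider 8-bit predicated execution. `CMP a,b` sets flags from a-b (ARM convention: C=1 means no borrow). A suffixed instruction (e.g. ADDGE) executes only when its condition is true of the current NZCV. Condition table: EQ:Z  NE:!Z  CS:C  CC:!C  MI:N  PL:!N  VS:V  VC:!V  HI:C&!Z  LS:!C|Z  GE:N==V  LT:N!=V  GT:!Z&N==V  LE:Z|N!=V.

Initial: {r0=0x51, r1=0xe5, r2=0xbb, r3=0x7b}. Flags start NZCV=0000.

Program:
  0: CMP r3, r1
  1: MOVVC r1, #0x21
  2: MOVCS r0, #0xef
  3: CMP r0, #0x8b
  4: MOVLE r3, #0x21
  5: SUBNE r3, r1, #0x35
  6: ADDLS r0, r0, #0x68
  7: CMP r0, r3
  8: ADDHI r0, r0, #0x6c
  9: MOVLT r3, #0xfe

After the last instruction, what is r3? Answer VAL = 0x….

VAL = 0xb0

0: ✓ CMP  NZCV=1001
1: · MOVVC
2: · MOVCS
3: ✓ CMP  NZCV=1001
4: · MOVLE
5: ✓ SUBNE  r3←0xb0
6: ✓ ADDLS  r0←0xb9
7: ✓ CMP  NZCV=0010
8: ✓ ADDHI  r0←0x25
9: · MOVLT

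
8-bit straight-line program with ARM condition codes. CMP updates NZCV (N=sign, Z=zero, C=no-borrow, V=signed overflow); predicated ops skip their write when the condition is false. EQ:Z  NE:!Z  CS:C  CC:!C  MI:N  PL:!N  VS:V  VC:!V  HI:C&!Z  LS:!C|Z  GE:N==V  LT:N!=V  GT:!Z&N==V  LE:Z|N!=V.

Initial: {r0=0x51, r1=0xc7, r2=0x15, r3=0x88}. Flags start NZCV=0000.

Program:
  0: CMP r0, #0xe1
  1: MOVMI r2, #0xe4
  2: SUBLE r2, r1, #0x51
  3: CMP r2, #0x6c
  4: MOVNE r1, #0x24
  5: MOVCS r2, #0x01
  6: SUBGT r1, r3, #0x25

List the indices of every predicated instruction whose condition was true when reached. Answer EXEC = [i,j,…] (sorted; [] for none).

EXEC = [4]

[0] flags=0000 → (cmp)
[1] flags=0000 MI?F → skip
[2] flags=0000 LE?F → skip
[3] flags=1000 → (cmp)
[4] flags=1000 NE?T → r1=0x24
[5] flags=1000 CS?F → skip
[6] flags=1000 GT?F → skip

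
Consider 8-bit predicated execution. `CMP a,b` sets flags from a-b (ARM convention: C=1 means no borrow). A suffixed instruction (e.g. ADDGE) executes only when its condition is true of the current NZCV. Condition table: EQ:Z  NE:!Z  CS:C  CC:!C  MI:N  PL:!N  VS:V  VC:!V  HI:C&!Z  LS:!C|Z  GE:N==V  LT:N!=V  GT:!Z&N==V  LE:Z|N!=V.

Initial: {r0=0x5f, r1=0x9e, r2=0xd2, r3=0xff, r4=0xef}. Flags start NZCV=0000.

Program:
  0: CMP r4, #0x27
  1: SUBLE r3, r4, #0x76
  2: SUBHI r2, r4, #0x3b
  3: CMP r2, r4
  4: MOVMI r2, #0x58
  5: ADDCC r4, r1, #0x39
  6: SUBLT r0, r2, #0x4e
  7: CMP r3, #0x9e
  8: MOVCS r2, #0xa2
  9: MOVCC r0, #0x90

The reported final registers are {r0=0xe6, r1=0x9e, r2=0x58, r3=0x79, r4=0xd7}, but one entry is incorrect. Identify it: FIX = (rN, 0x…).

FIX = (r0, 0x90)

0: ✓ CMP  NZCV=1010
1: ✓ SUBLE  r3←0x79
2: ✓ SUBHI  r2←0xb4
3: ✓ CMP  NZCV=1000
4: ✓ MOVMI  r2←0x58
5: ✓ ADDCC  r4←0xd7
6: ✓ SUBLT  r0←0x0a
7: ✓ CMP  NZCV=1001
8: · MOVCS
9: ✓ MOVCC  r0←0x90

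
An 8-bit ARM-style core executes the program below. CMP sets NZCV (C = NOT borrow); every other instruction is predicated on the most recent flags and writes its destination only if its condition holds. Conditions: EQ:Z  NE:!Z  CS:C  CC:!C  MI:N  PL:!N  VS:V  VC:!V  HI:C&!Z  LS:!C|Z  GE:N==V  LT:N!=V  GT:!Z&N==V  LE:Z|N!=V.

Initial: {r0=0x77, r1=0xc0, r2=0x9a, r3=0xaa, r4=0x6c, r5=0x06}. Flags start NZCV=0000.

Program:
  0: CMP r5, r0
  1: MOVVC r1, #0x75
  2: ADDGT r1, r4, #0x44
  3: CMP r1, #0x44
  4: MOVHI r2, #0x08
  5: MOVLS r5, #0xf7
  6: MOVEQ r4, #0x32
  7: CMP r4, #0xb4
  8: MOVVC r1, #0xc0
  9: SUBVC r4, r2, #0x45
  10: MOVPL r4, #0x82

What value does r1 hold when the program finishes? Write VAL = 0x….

0: ✓ CMP  NZCV=1000
1: ✓ MOVVC  r1←0x75
2: · ADDGT
3: ✓ CMP  NZCV=0010
4: ✓ MOVHI  r2←0x08
5: · MOVLS
6: · MOVEQ
7: ✓ CMP  NZCV=1001
8: · MOVVC
9: · SUBVC
10: · MOVPL

VAL = 0x75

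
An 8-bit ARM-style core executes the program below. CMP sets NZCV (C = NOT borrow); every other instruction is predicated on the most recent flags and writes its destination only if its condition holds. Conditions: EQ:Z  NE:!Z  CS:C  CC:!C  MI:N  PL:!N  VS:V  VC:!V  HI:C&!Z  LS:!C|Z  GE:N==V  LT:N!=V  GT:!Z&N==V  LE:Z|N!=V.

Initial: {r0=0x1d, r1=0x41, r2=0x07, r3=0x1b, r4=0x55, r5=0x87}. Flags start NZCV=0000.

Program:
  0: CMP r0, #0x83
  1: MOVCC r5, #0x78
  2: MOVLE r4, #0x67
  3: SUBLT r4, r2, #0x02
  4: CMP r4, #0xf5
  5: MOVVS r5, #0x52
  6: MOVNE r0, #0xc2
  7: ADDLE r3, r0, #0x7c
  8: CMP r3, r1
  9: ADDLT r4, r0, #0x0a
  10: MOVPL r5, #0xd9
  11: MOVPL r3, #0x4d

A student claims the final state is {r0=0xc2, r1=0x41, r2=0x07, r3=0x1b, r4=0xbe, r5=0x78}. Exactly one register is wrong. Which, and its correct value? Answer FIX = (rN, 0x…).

[0] flags=1001 → (cmp)
[1] flags=1001 CC?T → r5=0x78
[2] flags=1001 LE?F → skip
[3] flags=1001 LT?F → skip
[4] flags=0000 → (cmp)
[5] flags=0000 VS?F → skip
[6] flags=0000 NE?T → r0=0xc2
[7] flags=0000 LE?F → skip
[8] flags=1000 → (cmp)
[9] flags=1000 LT?T → r4=0xcc
[10] flags=1000 PL?F → skip
[11] flags=1000 PL?F → skip

FIX = (r4, 0xcc)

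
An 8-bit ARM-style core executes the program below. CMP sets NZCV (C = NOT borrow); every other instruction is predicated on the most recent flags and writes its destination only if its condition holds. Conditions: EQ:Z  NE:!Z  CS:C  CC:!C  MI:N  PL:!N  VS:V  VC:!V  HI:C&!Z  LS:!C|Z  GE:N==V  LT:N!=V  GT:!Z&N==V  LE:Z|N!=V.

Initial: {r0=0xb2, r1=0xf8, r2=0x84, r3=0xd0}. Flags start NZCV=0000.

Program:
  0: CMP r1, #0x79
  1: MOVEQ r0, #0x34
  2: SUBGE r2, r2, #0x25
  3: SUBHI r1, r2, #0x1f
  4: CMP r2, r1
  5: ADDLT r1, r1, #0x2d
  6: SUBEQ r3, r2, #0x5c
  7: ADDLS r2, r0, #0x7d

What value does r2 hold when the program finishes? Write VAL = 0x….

[0] flags=0011 → (cmp)
[1] flags=0011 EQ?F → skip
[2] flags=0011 GE?F → skip
[3] flags=0011 HI?T → r1=0x65
[4] flags=0011 → (cmp)
[5] flags=0011 LT?T → r1=0x92
[6] flags=0011 EQ?F → skip
[7] flags=0011 LS?F → skip

VAL = 0x84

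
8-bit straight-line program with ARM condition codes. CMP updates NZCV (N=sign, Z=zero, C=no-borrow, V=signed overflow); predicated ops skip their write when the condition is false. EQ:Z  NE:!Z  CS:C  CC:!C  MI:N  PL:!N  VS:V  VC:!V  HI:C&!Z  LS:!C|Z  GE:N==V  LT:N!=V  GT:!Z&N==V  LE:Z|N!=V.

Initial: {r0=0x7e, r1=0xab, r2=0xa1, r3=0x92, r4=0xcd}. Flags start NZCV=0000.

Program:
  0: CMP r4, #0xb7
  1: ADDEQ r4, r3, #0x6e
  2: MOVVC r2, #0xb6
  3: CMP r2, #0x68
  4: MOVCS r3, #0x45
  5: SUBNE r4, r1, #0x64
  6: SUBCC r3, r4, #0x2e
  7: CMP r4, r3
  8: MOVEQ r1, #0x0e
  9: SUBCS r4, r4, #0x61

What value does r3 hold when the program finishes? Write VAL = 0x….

VAL = 0x45

[0] flags=0010 → (cmp)
[1] flags=0010 EQ?F → skip
[2] flags=0010 VC?T → r2=0xb6
[3] flags=0011 → (cmp)
[4] flags=0011 CS?T → r3=0x45
[5] flags=0011 NE?T → r4=0x47
[6] flags=0011 CC?F → skip
[7] flags=0010 → (cmp)
[8] flags=0010 EQ?F → skip
[9] flags=0010 CS?T → r4=0xe6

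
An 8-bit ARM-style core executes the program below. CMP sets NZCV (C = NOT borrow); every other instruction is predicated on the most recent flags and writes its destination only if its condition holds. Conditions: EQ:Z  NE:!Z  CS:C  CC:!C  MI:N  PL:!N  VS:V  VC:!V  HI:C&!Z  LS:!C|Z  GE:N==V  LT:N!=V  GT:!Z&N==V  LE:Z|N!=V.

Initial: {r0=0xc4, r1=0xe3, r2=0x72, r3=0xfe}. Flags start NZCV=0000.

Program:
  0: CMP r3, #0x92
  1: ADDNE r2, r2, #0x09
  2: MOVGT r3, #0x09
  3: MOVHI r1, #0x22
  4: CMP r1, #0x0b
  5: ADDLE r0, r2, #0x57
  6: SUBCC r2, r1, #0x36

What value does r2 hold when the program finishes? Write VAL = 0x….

0: ✓ CMP  NZCV=0010
1: ✓ ADDNE  r2←0x7b
2: ✓ MOVGT  r3←0x09
3: ✓ MOVHI  r1←0x22
4: ✓ CMP  NZCV=0010
5: · ADDLE
6: · SUBCC

VAL = 0x7b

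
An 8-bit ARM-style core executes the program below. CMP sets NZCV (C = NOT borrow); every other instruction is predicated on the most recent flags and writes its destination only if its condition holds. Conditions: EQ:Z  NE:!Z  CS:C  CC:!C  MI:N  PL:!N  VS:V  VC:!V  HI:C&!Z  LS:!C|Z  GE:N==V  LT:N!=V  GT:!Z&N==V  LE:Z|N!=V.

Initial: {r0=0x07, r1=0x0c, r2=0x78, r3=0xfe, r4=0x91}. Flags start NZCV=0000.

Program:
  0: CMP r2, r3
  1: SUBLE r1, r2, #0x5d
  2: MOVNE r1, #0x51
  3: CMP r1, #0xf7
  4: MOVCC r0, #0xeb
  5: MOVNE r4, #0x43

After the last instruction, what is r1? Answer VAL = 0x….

VAL = 0x51

[0] flags=0000 → (cmp)
[1] flags=0000 LE?F → skip
[2] flags=0000 NE?T → r1=0x51
[3] flags=0000 → (cmp)
[4] flags=0000 CC?T → r0=0xeb
[5] flags=0000 NE?T → r4=0x43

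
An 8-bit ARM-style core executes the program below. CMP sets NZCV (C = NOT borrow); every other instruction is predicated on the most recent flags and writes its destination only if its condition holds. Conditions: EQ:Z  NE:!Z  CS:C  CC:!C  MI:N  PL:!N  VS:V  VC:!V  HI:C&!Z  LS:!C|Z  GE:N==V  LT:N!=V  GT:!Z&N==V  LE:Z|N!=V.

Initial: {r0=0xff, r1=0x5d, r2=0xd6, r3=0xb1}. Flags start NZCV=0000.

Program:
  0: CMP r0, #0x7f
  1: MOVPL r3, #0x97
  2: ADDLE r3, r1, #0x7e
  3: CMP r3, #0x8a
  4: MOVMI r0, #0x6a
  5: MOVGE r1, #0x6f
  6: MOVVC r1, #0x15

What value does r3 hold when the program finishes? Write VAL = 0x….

[0] flags=1010 → (cmp)
[1] flags=1010 PL?F → skip
[2] flags=1010 LE?T → r3=0xdb
[3] flags=0010 → (cmp)
[4] flags=0010 MI?F → skip
[5] flags=0010 GE?T → r1=0x6f
[6] flags=0010 VC?T → r1=0x15

VAL = 0xdb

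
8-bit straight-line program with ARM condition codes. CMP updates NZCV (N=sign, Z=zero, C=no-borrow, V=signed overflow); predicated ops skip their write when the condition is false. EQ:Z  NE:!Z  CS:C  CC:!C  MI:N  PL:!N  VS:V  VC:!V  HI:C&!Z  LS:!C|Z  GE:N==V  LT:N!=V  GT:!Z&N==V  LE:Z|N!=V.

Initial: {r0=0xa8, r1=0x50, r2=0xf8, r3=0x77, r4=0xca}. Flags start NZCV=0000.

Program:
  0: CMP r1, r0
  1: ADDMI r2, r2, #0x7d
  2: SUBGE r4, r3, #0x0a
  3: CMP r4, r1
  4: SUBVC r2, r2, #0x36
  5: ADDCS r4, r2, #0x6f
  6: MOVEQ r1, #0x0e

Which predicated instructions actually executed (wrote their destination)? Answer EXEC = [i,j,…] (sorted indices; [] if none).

EXEC = [1,2,4,5]

0: ✓ CMP  NZCV=1001
1: ✓ ADDMI  r2←0x75
2: ✓ SUBGE  r4←0x6d
3: ✓ CMP  NZCV=0010
4: ✓ SUBVC  r2←0x3f
5: ✓ ADDCS  r4←0xae
6: · MOVEQ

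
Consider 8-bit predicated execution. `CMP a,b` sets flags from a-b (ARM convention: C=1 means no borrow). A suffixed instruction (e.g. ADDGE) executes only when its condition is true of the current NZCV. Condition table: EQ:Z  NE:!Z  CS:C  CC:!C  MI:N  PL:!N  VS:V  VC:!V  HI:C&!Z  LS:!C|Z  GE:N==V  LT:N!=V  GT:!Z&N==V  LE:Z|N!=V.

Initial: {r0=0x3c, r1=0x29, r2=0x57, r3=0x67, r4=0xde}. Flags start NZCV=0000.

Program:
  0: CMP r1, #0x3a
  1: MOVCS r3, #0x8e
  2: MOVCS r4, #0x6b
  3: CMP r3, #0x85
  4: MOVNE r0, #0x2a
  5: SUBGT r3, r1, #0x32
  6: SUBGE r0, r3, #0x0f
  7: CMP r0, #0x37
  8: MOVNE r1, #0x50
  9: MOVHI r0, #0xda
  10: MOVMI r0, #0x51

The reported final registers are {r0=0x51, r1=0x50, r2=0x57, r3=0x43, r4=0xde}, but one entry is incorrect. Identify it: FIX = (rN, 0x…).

0: ✓ CMP  NZCV=1000
1: · MOVCS
2: · MOVCS
3: ✓ CMP  NZCV=1001
4: ✓ MOVNE  r0←0x2a
5: ✓ SUBGT  r3←0xf7
6: ✓ SUBGE  r0←0xe8
7: ✓ CMP  NZCV=1010
8: ✓ MOVNE  r1←0x50
9: ✓ MOVHI  r0←0xda
10: ✓ MOVMI  r0←0x51

FIX = (r3, 0xf7)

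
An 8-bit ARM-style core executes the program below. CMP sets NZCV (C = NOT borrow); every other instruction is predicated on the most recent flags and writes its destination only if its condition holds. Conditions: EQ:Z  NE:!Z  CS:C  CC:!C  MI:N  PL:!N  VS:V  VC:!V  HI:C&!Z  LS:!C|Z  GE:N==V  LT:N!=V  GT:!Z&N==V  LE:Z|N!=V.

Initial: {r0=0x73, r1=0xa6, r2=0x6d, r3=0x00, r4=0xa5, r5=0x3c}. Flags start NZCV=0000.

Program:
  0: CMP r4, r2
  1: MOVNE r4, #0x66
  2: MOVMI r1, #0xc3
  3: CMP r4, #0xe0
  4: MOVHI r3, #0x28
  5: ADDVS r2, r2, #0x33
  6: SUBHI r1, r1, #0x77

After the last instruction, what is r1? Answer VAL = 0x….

0: ✓ CMP  NZCV=0011
1: ✓ MOVNE  r4←0x66
2: · MOVMI
3: ✓ CMP  NZCV=1001
4: · MOVHI
5: ✓ ADDVS  r2←0xa0
6: · SUBHI

VAL = 0xa6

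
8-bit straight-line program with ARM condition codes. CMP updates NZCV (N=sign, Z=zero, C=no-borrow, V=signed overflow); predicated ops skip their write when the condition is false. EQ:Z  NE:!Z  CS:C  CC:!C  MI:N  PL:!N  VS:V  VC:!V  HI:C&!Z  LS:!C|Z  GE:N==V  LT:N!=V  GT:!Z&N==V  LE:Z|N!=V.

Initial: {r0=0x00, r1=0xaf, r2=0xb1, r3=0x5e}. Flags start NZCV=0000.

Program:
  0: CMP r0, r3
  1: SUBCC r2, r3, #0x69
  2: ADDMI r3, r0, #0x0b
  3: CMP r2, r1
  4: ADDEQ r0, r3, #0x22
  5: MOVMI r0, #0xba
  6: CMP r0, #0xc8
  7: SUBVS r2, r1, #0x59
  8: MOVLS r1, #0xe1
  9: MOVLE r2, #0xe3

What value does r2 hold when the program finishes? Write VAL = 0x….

0: ✓ CMP  NZCV=1000
1: ✓ SUBCC  r2←0xf5
2: ✓ ADDMI  r3←0x0b
3: ✓ CMP  NZCV=0010
4: · ADDEQ
5: · MOVMI
6: ✓ CMP  NZCV=0000
7: · SUBVS
8: ✓ MOVLS  r1←0xe1
9: · MOVLE

VAL = 0xf5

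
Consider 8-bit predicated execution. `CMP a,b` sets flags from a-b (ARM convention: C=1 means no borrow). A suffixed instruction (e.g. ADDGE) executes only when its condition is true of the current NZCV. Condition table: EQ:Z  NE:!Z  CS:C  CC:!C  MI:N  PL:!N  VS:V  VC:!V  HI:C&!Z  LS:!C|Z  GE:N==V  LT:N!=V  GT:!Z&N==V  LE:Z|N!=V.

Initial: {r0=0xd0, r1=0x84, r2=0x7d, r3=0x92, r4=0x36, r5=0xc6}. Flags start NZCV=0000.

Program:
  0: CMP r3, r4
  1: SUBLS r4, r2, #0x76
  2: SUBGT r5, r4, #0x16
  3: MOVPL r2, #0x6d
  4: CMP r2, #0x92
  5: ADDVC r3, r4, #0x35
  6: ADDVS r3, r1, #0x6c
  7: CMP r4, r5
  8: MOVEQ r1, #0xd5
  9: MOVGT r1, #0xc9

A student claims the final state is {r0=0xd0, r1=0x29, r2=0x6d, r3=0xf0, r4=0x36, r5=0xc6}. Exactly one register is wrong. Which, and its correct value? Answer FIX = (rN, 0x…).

[0] flags=0011 → (cmp)
[1] flags=0011 LS?F → skip
[2] flags=0011 GT?F → skip
[3] flags=0011 PL?T → r2=0x6d
[4] flags=1001 → (cmp)
[5] flags=1001 VC?F → skip
[6] flags=1001 VS?T → r3=0xf0
[7] flags=0000 → (cmp)
[8] flags=0000 EQ?F → skip
[9] flags=0000 GT?T → r1=0xc9

FIX = (r1, 0xc9)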